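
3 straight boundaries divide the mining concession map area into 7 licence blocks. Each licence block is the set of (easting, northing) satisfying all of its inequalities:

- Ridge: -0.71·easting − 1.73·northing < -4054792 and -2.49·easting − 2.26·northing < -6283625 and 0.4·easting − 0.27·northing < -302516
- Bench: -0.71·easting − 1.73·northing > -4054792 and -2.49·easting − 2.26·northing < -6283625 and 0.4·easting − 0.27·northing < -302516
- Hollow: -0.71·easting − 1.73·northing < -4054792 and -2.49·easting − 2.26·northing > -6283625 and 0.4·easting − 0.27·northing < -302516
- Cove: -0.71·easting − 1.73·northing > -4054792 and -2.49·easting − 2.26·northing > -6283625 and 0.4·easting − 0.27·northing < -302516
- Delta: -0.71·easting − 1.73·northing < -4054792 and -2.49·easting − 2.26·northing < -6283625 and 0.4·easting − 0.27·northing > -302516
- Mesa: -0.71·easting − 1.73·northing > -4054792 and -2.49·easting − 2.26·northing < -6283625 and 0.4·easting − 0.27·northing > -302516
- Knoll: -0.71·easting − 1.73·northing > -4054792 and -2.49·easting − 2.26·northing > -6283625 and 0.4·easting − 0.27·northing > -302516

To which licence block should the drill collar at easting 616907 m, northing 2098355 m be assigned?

Hollow

-0.71·616907 − 1.73·2098355 = -4068158.120, which is < -4054792
-2.49·616907 − 2.26·2098355 = -6278380.730, which is > -6283625
0.4·616907 − 0.27·2098355 = -319793.050, which is < -302516
This sign pattern matches Hollow.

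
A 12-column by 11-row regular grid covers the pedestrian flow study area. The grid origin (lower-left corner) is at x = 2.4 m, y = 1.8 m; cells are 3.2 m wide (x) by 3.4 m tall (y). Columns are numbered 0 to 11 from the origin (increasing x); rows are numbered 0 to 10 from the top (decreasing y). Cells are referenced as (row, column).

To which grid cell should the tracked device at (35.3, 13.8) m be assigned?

Column index: ⌊(35.3 − 2.4) / 3.2⌋ = ⌊10.281⌋ = 10
Row offset from origin: ⌊(13.8 − 1.8) / 3.4⌋ = ⌊3.529⌋ = 3 → row 7 (counted from top)

(7, 10)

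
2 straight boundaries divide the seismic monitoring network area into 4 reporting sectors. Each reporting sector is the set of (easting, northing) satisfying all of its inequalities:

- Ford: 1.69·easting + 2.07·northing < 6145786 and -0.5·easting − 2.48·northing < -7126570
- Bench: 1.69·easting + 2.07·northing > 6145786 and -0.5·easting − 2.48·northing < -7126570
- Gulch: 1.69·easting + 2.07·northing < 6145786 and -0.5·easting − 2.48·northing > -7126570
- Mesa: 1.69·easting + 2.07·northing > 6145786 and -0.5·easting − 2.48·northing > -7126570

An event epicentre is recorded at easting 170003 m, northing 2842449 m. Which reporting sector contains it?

Bench

1.69·170003 + 2.07·2842449 = 6171174.500, which is > 6145786
-0.5·170003 − 2.48·2842449 = -7134275.020, which is < -7126570
This sign pattern matches Bench.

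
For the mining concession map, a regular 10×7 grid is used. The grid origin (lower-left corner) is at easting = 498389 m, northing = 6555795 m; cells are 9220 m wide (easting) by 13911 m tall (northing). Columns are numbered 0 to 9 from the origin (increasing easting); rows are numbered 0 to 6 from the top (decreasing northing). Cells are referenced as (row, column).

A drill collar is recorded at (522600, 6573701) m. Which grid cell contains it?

Column index: ⌊(522600 − 498389) / 9220⌋ = ⌊2.626⌋ = 2
Row offset from origin: ⌊(6573701 − 6555795) / 13911⌋ = ⌊1.287⌋ = 1 → row 5 (counted from top)

(5, 2)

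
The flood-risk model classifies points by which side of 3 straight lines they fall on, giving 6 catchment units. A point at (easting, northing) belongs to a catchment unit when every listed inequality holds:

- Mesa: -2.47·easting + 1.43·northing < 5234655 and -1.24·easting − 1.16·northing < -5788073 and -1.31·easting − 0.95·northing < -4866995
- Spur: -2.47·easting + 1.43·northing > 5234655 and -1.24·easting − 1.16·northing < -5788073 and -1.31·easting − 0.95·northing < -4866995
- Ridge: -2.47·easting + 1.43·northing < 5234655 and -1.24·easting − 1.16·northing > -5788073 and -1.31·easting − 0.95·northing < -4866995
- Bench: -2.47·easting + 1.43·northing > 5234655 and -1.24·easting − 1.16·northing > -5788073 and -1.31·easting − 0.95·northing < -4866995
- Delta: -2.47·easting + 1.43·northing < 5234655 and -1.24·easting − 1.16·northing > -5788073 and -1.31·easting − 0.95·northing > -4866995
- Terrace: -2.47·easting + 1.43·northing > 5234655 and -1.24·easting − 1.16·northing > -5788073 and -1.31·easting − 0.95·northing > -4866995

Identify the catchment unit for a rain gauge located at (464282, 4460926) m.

Delta

-2.47·464282 + 1.43·4460926 = 5232347.640, which is < 5234655
-1.24·464282 − 1.16·4460926 = -5750383.840, which is > -5788073
-1.31·464282 − 0.95·4460926 = -4846089.120, which is > -4866995
This sign pattern matches Delta.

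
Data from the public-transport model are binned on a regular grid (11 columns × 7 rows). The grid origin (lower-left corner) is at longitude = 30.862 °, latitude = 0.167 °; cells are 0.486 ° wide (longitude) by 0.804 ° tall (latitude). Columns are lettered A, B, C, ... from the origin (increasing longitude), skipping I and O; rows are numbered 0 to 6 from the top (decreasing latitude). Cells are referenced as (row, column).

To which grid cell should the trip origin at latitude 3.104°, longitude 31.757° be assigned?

(3, B)

Column index: ⌊(31.757 − 30.862) / 0.486⌋ = ⌊1.842⌋ = 1 → column B
Row offset from origin: ⌊(3.104 − 0.167) / 0.804⌋ = ⌊3.653⌋ = 3 → row 3 (counted from top)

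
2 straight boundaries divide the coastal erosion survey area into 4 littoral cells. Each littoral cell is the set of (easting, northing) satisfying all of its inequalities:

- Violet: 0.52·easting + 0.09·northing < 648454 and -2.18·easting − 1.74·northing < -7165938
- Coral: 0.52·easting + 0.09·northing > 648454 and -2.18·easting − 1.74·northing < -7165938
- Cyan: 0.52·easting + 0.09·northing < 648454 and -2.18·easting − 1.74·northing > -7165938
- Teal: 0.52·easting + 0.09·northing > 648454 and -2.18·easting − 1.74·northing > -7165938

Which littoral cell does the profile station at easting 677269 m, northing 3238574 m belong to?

Cyan

0.52·677269 + 0.09·3238574 = 643651.540, which is < 648454
-2.18·677269 − 1.74·3238574 = -7111565.180, which is > -7165938
This sign pattern matches Cyan.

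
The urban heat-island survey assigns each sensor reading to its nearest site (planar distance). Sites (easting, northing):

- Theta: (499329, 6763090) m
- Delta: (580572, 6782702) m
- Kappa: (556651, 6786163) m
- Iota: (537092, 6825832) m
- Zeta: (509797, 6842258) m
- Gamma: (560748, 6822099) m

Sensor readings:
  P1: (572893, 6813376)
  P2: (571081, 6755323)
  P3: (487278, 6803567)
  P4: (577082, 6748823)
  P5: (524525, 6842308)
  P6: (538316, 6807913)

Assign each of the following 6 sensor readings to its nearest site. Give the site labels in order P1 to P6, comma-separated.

P1 → Gamma (d²=223591754.00)
P2 → Delta (d²=839688722.00)
P3 → Theta (d²=1783614130.00)
P4 → Delta (d²=1159966741.00)
P5 → Zeta (d²=216916484.00)
P6 → Iota (d²=322588737.00)

Gamma, Delta, Theta, Delta, Zeta, Iota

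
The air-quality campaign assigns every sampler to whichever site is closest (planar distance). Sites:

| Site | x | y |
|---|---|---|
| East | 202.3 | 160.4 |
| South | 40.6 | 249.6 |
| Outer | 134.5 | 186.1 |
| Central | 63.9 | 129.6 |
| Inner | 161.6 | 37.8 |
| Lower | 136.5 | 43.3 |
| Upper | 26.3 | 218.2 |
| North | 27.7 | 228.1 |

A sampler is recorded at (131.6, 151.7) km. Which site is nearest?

Squared distances to each site:
East: 5074.180; South: 17865.410; Outer: 1191.770; Central: 5071.700; Inner: 13873.210; Lower: 11774.570; Upper: 15510.340; North: 16632.170.
Minimum at Outer.

Outer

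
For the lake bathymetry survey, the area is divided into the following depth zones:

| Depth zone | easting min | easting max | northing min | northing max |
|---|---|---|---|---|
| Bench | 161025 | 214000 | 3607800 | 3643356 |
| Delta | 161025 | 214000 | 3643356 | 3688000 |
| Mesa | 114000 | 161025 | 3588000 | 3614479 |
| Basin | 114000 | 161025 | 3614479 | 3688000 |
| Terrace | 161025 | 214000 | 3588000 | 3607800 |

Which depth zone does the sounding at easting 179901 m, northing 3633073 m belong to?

Bench

The point has easting = 179901 and northing = 3633073.
Only Bench satisfies 161025 ≤ easting ≤ 214000 and 3607800 ≤ northing ≤ 3643356.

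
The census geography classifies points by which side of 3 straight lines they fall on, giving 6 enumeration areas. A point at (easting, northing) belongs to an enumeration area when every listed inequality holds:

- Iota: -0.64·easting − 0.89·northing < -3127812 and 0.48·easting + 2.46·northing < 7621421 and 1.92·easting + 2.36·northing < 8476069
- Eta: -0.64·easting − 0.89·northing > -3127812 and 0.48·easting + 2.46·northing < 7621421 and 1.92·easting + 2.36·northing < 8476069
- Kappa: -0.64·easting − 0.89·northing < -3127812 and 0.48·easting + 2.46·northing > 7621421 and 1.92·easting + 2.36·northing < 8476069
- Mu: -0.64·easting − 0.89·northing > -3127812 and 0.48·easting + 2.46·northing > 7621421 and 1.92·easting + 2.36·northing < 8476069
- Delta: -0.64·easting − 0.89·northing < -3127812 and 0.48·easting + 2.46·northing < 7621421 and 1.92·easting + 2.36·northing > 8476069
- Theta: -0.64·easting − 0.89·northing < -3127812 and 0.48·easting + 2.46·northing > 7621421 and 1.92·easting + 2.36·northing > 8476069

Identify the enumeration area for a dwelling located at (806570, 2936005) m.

-0.64·806570 − 0.89·2936005 = -3129249.250, which is < -3127812
0.48·806570 + 2.46·2936005 = 7609725.900, which is < 7621421
1.92·806570 + 2.36·2936005 = 8477586.200, which is > 8476069
This sign pattern matches Delta.

Delta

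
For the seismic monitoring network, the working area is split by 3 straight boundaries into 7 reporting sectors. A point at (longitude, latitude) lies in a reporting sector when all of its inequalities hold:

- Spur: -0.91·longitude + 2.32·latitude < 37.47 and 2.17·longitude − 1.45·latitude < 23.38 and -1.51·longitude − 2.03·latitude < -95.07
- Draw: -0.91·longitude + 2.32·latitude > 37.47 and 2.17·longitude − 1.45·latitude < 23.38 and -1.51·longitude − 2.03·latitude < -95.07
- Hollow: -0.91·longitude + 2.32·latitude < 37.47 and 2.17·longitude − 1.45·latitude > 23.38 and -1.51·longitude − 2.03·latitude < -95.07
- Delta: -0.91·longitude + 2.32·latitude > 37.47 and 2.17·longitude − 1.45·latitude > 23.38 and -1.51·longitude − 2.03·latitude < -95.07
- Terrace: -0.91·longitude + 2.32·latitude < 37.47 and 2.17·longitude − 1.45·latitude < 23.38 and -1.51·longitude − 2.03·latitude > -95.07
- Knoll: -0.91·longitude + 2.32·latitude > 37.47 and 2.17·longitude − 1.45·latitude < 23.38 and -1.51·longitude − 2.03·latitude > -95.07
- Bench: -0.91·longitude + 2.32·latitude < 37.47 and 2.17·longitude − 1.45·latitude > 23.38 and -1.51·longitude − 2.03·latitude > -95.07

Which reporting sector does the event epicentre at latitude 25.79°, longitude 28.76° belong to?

-0.91·28.76 + 2.32·25.79 = 33.661, which is < 37.47
2.17·28.76 − 1.45·25.79 = 25.014, which is > 23.38
-1.51·28.76 − 2.03·25.79 = -95.781, which is < -95.07
This sign pattern matches Hollow.

Hollow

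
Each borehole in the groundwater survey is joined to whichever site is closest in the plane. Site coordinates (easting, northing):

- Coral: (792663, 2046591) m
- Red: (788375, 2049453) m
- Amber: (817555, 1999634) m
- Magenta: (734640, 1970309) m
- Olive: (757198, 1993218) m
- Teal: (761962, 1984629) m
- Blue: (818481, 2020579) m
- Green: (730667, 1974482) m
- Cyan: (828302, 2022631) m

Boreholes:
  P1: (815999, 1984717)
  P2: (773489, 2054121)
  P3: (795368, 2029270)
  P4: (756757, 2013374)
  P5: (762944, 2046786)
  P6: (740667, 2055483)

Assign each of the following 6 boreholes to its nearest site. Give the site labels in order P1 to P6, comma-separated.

Amber, Red, Coral, Olive, Red, Red

P1 → Amber (d²=224938025.00)
P2 → Red (d²=243383220.00)
P3 → Coral (d²=307334066.00)
P4 → Olive (d²=406458817.00)
P5 → Red (d²=653848650.00)
P6 → Red (d²=2312414164.00)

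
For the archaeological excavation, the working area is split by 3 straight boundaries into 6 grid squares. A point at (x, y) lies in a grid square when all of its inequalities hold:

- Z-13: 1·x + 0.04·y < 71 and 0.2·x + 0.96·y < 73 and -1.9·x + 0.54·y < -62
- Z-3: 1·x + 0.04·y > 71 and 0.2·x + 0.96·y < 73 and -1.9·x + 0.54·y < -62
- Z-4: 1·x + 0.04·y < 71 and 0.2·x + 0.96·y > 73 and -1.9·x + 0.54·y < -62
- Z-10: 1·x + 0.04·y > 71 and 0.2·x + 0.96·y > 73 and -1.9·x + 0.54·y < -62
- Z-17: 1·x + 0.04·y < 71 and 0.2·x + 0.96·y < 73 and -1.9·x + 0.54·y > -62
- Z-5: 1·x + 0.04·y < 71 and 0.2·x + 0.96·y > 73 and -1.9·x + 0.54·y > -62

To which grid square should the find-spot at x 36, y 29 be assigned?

Z-17

1·36 + 0.04·29 = 37.160, which is < 71
0.2·36 + 0.96·29 = 35.040, which is < 73
-1.9·36 + 0.54·29 = -52.740, which is > -62
This sign pattern matches Z-17.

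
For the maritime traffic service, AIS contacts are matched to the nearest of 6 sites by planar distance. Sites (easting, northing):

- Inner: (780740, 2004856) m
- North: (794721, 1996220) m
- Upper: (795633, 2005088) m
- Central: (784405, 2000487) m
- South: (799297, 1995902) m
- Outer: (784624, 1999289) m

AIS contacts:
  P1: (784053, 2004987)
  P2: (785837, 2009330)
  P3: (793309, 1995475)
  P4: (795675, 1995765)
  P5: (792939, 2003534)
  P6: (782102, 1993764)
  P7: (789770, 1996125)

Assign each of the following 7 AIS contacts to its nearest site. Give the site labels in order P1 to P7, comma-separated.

P1 → Inner (d²=10993130.00)
P2 → Inner (d²=45996085.00)
P3 → North (d²=2548769.00)
P4 → North (d²=1117141.00)
P5 → Upper (d²=9672552.00)
P6 → Outer (d²=36886109.00)
P7 → North (d²=24521426.00)

Inner, Inner, North, North, Upper, Outer, North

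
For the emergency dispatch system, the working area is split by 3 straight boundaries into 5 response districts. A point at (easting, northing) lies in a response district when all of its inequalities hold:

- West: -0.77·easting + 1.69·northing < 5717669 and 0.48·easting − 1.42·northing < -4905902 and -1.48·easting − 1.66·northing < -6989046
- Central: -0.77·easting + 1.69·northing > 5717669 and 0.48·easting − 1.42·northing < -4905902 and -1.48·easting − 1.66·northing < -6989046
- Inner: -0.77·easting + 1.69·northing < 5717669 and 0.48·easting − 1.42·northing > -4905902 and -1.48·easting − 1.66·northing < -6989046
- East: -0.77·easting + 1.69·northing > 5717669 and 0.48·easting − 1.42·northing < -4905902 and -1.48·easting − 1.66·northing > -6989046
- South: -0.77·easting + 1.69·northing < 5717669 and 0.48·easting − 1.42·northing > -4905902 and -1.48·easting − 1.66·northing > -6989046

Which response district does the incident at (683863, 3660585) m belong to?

-0.77·683863 + 1.69·3660585 = 5659814.140, which is < 5717669
0.48·683863 − 1.42·3660585 = -4869776.460, which is > -4905902
-1.48·683863 − 1.66·3660585 = -7088688.340, which is < -6989046
This sign pattern matches Inner.

Inner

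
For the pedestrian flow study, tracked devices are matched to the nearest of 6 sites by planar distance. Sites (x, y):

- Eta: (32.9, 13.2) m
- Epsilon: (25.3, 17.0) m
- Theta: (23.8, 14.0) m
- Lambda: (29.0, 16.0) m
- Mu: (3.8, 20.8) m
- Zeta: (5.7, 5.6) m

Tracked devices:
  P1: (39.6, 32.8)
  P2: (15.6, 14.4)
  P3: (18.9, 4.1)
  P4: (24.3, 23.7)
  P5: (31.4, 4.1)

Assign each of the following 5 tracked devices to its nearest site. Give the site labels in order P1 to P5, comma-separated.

Lambda, Theta, Theta, Epsilon, Eta

P1 → Lambda (d²=394.60)
P2 → Theta (d²=67.40)
P3 → Theta (d²=122.02)
P4 → Epsilon (d²=45.89)
P5 → Eta (d²=85.06)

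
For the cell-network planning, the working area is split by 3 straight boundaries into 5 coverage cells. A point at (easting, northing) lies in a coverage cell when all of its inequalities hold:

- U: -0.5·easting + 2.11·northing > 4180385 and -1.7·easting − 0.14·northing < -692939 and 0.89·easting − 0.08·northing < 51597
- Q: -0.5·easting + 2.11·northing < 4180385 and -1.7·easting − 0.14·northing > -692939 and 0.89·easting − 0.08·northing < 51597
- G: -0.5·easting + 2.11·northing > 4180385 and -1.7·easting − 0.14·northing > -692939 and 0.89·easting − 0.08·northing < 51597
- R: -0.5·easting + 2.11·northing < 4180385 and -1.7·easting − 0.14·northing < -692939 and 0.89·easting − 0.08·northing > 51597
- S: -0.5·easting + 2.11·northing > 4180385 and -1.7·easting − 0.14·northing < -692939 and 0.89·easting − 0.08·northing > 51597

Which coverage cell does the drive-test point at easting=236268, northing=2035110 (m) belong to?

Q

-0.5·236268 + 2.11·2035110 = 4175948.100, which is < 4180385
-1.7·236268 − 0.14·2035110 = -686571.000, which is > -692939
0.89·236268 − 0.08·2035110 = 47469.720, which is < 51597
This sign pattern matches Q.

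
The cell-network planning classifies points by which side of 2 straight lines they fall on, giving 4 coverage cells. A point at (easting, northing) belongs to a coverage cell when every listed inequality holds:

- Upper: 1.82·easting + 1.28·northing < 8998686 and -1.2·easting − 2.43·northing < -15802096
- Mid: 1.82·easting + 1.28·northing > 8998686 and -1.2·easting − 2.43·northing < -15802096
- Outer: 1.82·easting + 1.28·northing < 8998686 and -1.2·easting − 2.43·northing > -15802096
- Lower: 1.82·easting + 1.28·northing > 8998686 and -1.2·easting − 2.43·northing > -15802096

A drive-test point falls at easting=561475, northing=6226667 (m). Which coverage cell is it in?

Upper

1.82·561475 + 1.28·6226667 = 8992018.260, which is < 8998686
-1.2·561475 − 2.43·6226667 = -15804570.810, which is < -15802096
This sign pattern matches Upper.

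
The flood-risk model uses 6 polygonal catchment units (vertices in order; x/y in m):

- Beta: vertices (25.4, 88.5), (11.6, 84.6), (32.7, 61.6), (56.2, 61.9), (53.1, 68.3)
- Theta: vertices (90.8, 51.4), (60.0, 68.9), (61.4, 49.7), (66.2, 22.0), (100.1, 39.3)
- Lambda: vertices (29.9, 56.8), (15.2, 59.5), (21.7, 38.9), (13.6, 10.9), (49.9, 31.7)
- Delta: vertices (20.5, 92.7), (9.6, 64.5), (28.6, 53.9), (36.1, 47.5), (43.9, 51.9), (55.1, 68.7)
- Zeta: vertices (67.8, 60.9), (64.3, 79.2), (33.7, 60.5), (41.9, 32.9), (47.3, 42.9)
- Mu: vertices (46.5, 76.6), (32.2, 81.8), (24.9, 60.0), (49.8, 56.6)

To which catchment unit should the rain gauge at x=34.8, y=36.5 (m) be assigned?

Cast a ray rightward from (34.8, 36.5). For each polygon, the edges (by vertex number in listed order) whose endpoints lie on opposite sides of y = 36.5, where each meets that height, and whether that is right or left of the point:
Beta: no edge straddles that height → 0 crossings.
Theta: 3–4 at x≈63.69 (right), 4–5 at x≈94.61 (right) → 2 crossings.
Lambda: 3–4 at x≈21.01 (left), 5–1 at x≈46.08 (right) → 1 crossing.
Delta: no edge straddles that height → 0 crossings.
Zeta: 3–4 at x≈40.83 (right), 4–5 at x≈43.84 (right) → 2 crossings.
Mu: no edge straddles that height → 0 crossings.
Only Lambda has an odd count, so the point is inside Lambda.

Lambda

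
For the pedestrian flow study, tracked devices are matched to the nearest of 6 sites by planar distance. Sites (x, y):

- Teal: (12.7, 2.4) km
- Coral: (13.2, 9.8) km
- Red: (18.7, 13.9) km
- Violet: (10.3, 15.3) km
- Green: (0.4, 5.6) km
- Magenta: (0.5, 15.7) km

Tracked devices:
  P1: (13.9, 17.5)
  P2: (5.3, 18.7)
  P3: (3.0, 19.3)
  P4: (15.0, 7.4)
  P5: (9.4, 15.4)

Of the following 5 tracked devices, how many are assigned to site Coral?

1

P1 → Violet
P2 → Magenta
P3 → Magenta
P4 → Coral
P5 → Violet
1 of the 5 goes to Coral.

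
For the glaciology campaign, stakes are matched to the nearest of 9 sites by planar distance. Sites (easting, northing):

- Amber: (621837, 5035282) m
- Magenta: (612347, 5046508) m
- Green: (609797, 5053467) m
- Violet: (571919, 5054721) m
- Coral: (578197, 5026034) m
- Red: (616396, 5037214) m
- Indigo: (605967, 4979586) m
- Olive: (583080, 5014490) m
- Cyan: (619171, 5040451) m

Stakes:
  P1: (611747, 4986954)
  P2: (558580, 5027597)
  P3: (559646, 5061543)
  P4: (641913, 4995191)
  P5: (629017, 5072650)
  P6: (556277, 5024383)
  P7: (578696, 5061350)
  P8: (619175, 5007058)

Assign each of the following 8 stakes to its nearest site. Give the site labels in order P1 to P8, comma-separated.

Indigo, Coral, Violet, Indigo, Green, Coral, Violet, Amber

P1 → Indigo (d²=87695824.00)
P2 → Coral (d²=387269658.00)
P3 → Violet (d²=197166213.00)
P4 → Indigo (d²=1535630941.00)
P5 → Green (d²=737395889.00)
P6 → Coral (d²=483212201.00)
P7 → Violet (d²=89871370.00)
P8 → Amber (d²=803680420.00)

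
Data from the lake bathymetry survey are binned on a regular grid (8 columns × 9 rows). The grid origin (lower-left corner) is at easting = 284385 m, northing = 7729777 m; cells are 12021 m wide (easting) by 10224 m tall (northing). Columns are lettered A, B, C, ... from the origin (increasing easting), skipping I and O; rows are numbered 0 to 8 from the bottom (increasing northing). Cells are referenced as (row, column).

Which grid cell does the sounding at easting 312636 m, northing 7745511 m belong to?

Column index: ⌊(312636 − 284385) / 12021⌋ = ⌊2.350⌋ = 2 → column C
Row offset from origin: ⌊(7745511 − 7729777) / 10224⌋ = ⌊1.539⌋ = 1 → row 1

(1, C)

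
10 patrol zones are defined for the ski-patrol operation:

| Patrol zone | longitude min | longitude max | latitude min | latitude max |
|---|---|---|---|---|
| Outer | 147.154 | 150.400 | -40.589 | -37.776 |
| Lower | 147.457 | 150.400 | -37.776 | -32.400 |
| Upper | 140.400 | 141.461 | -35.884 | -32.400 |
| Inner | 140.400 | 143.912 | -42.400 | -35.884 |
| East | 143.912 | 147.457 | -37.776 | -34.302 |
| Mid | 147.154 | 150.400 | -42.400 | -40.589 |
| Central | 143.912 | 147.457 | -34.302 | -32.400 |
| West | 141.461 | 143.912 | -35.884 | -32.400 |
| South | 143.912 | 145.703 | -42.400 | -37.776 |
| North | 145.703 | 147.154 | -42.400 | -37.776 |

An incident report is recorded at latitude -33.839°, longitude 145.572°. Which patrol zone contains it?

The point has longitude = 145.572 and latitude = -33.839.
Only Central satisfies 143.912 ≤ longitude ≤ 147.457 and -34.302 ≤ latitude ≤ -32.400.

Central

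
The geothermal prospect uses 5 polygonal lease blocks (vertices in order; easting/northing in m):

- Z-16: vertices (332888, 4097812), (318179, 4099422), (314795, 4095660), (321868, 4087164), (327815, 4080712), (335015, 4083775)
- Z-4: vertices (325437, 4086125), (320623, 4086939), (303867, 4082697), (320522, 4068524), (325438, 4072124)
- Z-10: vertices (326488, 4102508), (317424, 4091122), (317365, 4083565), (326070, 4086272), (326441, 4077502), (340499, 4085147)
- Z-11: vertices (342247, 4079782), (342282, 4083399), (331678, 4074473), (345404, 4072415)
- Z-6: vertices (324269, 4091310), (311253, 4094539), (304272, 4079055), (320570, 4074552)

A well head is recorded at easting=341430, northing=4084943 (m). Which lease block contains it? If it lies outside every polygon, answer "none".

Cast a ray rightward from (341430, 4084943). For each polygon, the edges (by vertex number in listed order) whose endpoints lie on opposite sides of northing = 4084943, where each meets that height, and whether that is right or left of the point:
Z-16: 4–5 at easting≈323915.2 (left), 6–1 at easting≈334838.0 (left) → 0 crossings.
Z-4: 2–3 at easting≈312738.8 (left), 5–1 at easting≈325437.1 (left) → 0 crossings.
Z-10: 2–3 at easting≈317375.8 (left), 3–4 at easting≈321796.3 (left), 4–5 at easting≈326126.2 (left), 5–6 at easting≈340123.9 (left) → 0 crossings.
Z-11: no edge straddles that height → 0 crossings.
Z-6: 2–3 at easting≈306926.6 (left), 4–1 at easting≈322863.6 (left) → 0 crossings.
All counts are even, so the point lies outside every listed polygon.

none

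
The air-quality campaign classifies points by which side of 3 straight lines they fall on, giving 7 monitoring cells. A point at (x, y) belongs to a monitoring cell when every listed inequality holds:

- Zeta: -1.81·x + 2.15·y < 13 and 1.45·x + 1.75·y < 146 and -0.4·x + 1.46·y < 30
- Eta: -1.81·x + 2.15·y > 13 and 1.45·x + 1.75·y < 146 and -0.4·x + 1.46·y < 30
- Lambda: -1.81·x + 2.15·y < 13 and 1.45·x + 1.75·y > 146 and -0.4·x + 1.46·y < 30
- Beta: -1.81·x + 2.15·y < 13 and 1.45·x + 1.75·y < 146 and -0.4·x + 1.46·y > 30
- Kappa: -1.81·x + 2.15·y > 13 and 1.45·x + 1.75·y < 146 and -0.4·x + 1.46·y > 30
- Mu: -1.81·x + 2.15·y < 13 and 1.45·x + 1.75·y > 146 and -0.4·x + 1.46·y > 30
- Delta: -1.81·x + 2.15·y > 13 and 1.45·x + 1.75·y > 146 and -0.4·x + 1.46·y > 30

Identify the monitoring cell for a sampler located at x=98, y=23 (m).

Lambda

-1.81·98 + 2.15·23 = -127.930, which is < 13
1.45·98 + 1.75·23 = 182.350, which is > 146
-0.4·98 + 1.46·23 = -5.620, which is < 30
This sign pattern matches Lambda.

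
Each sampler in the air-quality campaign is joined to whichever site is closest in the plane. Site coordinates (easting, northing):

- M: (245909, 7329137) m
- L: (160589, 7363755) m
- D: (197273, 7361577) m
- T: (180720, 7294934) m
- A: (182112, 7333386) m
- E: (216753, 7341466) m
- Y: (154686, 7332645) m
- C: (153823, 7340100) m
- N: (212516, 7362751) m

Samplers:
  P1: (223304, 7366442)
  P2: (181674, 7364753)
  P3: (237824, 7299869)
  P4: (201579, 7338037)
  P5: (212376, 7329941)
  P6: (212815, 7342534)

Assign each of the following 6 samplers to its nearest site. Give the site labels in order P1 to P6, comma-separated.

P1 → N (d²=130004425.00)
P2 → D (d²=253415777.00)
P3 → M (d²=921983049.00)
P4 → E (d²=242008317.00)
P5 → E (d²=151983754.00)
P6 → E (d²=16648468.00)

N, D, M, E, E, E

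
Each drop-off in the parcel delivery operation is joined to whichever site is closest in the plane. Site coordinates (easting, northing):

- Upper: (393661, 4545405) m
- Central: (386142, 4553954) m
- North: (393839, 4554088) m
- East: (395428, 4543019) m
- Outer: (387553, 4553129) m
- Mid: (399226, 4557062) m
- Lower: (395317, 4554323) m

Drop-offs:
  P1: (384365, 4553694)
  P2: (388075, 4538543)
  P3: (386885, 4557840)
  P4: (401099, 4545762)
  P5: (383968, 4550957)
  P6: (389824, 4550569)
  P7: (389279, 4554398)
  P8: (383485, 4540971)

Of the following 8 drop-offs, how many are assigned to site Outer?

P1 → Central
P2 → East
P3 → Central
P4 → East
P5 → Central
P6 → Outer
P7 → Outer
P8 → Upper
2 of the 8 go to Outer.

2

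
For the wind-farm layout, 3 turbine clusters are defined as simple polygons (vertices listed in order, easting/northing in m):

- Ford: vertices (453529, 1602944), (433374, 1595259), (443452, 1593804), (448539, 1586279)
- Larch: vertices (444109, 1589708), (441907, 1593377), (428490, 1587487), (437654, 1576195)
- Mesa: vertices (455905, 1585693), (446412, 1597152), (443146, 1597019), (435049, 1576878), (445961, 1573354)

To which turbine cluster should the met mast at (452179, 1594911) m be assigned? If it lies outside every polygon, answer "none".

Cast a ray rightward from (452179, 1594911). For each polygon, the edges (by vertex number in listed order) whose endpoints lie on opposite sides of northing = 1594911, where each meets that height, and whether that is right or left of the point:
Ford: 2–3 at easting≈435784.4 (left), 4–1 at easting≈451123.7 (left) → 0 crossings.
Larch: no edge straddles that height → 0 crossings.
Mesa: 1–2 at easting≈448268.5 (left), 3–4 at easting≈442298.6 (left) → 0 crossings.
All counts are even, so the point lies outside every listed polygon.

none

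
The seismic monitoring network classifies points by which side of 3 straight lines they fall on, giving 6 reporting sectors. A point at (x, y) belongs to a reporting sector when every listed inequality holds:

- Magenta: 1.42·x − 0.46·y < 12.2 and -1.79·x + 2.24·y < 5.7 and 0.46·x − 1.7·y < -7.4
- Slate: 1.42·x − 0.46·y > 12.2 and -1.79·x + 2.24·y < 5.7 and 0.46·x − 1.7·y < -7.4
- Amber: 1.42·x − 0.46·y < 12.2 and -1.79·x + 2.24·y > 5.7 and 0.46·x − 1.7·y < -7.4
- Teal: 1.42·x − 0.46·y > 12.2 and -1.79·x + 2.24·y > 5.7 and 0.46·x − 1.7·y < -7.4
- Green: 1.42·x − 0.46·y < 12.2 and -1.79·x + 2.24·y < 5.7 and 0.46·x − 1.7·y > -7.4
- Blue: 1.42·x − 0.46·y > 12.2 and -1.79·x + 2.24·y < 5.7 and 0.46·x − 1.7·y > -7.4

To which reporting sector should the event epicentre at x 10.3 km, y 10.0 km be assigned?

1.42·10.3 − 0.46·10.0 = 10.026, which is < 12.2
-1.79·10.3 + 2.24·10.0 = 3.963, which is < 5.7
0.46·10.3 − 1.7·10.0 = -12.262, which is < -7.4
This sign pattern matches Magenta.

Magenta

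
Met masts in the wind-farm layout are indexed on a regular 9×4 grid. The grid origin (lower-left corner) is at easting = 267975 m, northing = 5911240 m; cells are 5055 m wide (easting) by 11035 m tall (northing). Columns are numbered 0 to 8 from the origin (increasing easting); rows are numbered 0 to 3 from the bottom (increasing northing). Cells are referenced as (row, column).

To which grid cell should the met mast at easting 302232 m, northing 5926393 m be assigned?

Column index: ⌊(302232 − 267975) / 5055⌋ = ⌊6.777⌋ = 6
Row offset from origin: ⌊(5926393 − 5911240) / 11035⌋ = ⌊1.373⌋ = 1 → row 1

(1, 6)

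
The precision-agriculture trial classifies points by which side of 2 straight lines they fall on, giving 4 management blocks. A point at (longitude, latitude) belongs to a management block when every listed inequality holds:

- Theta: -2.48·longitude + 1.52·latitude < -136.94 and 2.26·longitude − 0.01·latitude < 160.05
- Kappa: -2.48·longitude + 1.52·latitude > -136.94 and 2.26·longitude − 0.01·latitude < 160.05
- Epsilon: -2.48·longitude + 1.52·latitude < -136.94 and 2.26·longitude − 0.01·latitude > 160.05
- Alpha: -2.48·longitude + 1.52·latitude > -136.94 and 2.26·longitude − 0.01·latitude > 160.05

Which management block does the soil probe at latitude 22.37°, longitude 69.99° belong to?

Theta

-2.48·69.99 + 1.52·22.37 = -139.573, which is < -136.94
2.26·69.99 − 0.01·22.37 = 157.954, which is < 160.05
This sign pattern matches Theta.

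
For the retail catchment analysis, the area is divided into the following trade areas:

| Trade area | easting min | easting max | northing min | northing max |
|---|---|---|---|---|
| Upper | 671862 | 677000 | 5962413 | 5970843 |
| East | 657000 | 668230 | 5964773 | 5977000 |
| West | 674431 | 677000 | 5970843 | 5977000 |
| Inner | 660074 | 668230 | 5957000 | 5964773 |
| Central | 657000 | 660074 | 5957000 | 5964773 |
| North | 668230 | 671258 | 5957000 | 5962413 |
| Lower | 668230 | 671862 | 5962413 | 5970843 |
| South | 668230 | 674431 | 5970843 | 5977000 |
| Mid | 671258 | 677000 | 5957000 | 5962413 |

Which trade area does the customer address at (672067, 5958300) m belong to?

Mid

The point has easting = 672067 and northing = 5958300.
Only Mid satisfies 671258 ≤ easting ≤ 677000 and 5957000 ≤ northing ≤ 5962413.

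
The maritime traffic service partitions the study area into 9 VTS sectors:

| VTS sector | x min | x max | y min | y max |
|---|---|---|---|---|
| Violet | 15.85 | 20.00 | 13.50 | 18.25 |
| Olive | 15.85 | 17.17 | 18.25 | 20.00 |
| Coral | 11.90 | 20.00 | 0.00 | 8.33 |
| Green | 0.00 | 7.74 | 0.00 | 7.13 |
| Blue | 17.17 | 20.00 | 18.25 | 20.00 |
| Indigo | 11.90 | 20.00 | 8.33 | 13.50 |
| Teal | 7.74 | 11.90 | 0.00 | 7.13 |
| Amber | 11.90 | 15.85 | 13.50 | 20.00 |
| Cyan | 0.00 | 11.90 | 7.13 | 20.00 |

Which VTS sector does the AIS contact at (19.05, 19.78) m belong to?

The point has x = 19.05 and y = 19.78.
Only Blue satisfies 17.17 ≤ x ≤ 20.00 and 18.25 ≤ y ≤ 20.00.

Blue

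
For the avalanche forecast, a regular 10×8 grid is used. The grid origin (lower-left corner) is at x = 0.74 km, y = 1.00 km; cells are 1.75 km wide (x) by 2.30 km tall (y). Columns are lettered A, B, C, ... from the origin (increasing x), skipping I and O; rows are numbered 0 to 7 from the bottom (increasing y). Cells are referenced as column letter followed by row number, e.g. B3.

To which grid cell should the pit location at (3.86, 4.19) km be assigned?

B1

Column index: ⌊(3.86 − 0.74) / 1.75⌋ = ⌊1.783⌋ = 1 → column B
Row offset from origin: ⌊(4.19 − 1.00) / 2.30⌋ = ⌊1.387⌋ = 1 → row 1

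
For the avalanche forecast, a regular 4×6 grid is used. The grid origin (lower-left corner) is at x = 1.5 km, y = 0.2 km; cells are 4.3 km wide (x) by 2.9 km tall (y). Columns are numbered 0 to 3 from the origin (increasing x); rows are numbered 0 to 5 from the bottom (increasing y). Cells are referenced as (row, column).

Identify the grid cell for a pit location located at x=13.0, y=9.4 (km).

Column index: ⌊(13.0 − 1.5) / 4.3⌋ = ⌊2.674⌋ = 2
Row offset from origin: ⌊(9.4 − 0.2) / 2.9⌋ = ⌊3.172⌋ = 3 → row 3

(3, 2)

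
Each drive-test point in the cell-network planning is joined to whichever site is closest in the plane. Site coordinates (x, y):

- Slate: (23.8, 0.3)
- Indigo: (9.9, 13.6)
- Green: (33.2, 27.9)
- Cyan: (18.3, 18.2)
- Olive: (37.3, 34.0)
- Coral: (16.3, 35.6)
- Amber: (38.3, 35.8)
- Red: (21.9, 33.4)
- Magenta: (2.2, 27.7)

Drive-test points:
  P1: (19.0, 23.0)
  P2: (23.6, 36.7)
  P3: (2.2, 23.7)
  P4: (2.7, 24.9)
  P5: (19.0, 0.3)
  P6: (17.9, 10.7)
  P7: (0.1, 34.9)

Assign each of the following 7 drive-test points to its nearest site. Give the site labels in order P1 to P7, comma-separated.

Cyan, Red, Magenta, Magenta, Slate, Cyan, Magenta

P1 → Cyan (d²=23.53)
P2 → Red (d²=13.78)
P3 → Magenta (d²=16.00)
P4 → Magenta (d²=8.09)
P5 → Slate (d²=23.04)
P6 → Cyan (d²=56.41)
P7 → Magenta (d²=56.25)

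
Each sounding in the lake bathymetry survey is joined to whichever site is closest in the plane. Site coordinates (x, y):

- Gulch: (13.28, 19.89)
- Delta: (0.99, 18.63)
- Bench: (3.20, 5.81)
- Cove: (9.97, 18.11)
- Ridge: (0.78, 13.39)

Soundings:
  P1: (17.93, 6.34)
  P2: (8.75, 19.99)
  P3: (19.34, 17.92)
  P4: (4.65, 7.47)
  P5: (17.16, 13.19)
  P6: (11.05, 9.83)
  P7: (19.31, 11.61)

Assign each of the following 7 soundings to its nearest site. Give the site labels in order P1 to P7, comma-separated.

Cove, Cove, Gulch, Bench, Gulch, Cove, Gulch

P1 → Cove (d²=201.89)
P2 → Cove (d²=5.02)
P3 → Gulch (d²=40.60)
P4 → Bench (d²=4.86)
P5 → Gulch (d²=59.94)
P6 → Cove (d²=69.72)
P7 → Gulch (d²=104.92)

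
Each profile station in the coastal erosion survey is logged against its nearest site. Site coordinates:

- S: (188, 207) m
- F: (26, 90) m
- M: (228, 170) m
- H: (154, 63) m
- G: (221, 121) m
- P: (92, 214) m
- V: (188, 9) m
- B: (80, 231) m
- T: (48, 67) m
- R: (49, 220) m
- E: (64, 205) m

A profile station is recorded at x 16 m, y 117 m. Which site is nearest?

F

Squared distances to each site:
S: 37684.000; F: 829.000; M: 47753.000; H: 21960.000; G: 42041.000; P: 15185.000; V: 41248.000; B: 17092.000; T: 3524.000; R: 11698.000; E: 10048.000.
Minimum at F.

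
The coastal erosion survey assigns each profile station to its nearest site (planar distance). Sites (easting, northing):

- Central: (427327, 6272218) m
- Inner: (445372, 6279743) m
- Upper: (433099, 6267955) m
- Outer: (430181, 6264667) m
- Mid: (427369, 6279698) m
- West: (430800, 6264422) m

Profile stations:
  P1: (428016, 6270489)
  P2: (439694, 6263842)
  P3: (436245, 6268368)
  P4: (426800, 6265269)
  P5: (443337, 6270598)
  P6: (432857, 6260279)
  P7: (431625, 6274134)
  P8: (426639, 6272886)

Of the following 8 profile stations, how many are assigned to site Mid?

0

P1 → Central
P2 → Upper
P3 → Upper
P4 → Outer
P5 → Inner
P6 → West
P7 → Central
P8 → Central
0 of the 8 go to Mid.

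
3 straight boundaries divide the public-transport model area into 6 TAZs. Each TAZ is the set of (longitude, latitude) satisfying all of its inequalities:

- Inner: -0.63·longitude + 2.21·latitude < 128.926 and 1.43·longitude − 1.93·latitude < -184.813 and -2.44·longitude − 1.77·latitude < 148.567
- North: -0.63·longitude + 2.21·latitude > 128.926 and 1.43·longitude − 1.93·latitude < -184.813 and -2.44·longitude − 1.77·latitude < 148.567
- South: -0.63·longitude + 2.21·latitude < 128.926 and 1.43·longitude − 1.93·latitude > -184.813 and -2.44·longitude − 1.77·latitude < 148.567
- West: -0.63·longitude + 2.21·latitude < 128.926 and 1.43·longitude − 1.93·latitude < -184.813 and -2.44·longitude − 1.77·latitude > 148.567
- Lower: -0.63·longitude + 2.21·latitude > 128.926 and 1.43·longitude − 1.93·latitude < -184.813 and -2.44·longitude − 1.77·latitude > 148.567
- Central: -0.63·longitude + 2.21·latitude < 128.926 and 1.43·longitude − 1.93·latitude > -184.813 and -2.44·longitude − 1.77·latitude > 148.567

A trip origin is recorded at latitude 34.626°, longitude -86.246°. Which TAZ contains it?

-0.63·-86.246 + 2.21·34.626 = 130.858, which is > 128.926
1.43·-86.246 − 1.93·34.626 = -190.160, which is < -184.813
-2.44·-86.246 − 1.77·34.626 = 149.152, which is > 148.567
This sign pattern matches Lower.

Lower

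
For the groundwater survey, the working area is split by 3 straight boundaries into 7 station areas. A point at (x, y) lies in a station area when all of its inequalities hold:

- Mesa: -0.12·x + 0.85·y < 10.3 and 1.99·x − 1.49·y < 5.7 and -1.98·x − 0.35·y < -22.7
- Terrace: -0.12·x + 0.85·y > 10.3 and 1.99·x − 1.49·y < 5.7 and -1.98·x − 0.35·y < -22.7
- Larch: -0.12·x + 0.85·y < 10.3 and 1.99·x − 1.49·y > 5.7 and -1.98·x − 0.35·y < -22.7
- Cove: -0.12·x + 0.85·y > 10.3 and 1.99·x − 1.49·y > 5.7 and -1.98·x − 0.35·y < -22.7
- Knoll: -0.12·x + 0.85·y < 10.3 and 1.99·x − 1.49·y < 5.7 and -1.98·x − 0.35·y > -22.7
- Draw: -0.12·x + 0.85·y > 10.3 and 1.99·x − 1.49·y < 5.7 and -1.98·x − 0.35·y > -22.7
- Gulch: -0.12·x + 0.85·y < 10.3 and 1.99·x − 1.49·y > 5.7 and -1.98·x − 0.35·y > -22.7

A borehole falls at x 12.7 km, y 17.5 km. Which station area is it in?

Terrace

-0.12·12.7 + 0.85·17.5 = 13.351, which is > 10.3
1.99·12.7 − 1.49·17.5 = -0.802, which is < 5.7
-1.98·12.7 − 0.35·17.5 = -31.271, which is < -22.7
This sign pattern matches Terrace.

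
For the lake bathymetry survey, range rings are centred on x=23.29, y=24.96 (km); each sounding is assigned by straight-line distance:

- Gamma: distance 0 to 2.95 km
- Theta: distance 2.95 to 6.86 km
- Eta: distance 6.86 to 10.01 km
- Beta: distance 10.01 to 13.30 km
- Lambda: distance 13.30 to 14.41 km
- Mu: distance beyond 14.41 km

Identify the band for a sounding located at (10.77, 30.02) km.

Distance = √((10.77−23.29)² + (30.02−24.96)²) = √(156.750 + 25.604) = 13.504 km.
13.30 ≤ 13.504 < 14.41 → Lambda.

Lambda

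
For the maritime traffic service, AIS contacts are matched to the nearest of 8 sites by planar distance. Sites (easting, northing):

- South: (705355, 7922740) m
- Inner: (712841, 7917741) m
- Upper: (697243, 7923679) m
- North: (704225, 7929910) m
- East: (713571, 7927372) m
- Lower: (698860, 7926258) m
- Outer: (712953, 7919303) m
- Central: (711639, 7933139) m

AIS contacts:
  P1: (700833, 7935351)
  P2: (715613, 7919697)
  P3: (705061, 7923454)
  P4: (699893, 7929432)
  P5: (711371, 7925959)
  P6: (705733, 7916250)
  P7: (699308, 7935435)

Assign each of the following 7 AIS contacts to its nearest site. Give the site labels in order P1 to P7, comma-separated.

P1 → North (d²=41110145.00)
P2 → Outer (d²=7230836.00)
P3 → South (d²=596232.00)
P4 → Lower (d²=11141365.00)
P5 → East (d²=6836569.00)
P6 → South (d²=42262984.00)
P7 → North (d²=54702514.00)

North, Outer, South, Lower, East, South, North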